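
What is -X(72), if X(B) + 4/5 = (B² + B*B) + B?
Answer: -52196/5 ≈ -10439.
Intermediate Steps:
X(B) = -⅘ + B + 2*B² (X(B) = -⅘ + ((B² + B*B) + B) = -⅘ + ((B² + B²) + B) = -⅘ + (2*B² + B) = -⅘ + (B + 2*B²) = -⅘ + B + 2*B²)
-X(72) = -(-⅘ + 72 + 2*72²) = -(-⅘ + 72 + 2*5184) = -(-⅘ + 72 + 10368) = -1*52196/5 = -52196/5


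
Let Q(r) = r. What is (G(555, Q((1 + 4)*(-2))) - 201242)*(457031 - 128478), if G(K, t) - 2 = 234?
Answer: -66041124318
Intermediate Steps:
G(K, t) = 236 (G(K, t) = 2 + 234 = 236)
(G(555, Q((1 + 4)*(-2))) - 201242)*(457031 - 128478) = (236 - 201242)*(457031 - 128478) = -201006*328553 = -66041124318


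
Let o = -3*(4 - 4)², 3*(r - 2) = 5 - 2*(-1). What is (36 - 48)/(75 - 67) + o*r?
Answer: -3/2 ≈ -1.5000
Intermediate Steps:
r = 13/3 (r = 2 + (5 - 2*(-1))/3 = 2 + (5 + 2)/3 = 2 + (⅓)*7 = 2 + 7/3 = 13/3 ≈ 4.3333)
o = 0 (o = -3*0² = -3*0 = 0)
(36 - 48)/(75 - 67) + o*r = (36 - 48)/(75 - 67) + 0*(13/3) = -12/8 + 0 = -12*⅛ + 0 = -3/2 + 0 = -3/2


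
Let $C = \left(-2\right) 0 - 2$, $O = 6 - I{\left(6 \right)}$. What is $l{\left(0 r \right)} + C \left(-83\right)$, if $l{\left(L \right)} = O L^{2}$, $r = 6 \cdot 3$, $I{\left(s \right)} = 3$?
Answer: $166$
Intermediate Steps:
$r = 18$
$O = 3$ ($O = 6 - 3 = 3$)
$l{\left(L \right)} = 3 L^{2}$
$C = -2$ ($C = 0 - 2 = -2$)
$l{\left(0 r \right)} + C \left(-83\right) = 3 \left(0 \cdot 18\right)^{2} - -166 = 3 \cdot 0^{2} + 166 = 3 \cdot 0 + 166 = 0 + 166 = 166$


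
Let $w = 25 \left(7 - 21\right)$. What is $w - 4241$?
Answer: $-4591$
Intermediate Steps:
$w = -350$ ($w = 25 \left(-14\right) = -350$)
$w - 4241 = -350 - 4241 = -4591$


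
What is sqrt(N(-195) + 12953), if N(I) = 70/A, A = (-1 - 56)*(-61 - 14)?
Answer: sqrt(1052108755)/285 ≈ 113.81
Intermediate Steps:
A = 4275 (A = -57*(-75) = 4275)
N(I) = 14/855 (N(I) = 70/4275 = 70*(1/4275) = 14/855)
sqrt(N(-195) + 12953) = sqrt(14/855 + 12953) = sqrt(11074829/855) = sqrt(1052108755)/285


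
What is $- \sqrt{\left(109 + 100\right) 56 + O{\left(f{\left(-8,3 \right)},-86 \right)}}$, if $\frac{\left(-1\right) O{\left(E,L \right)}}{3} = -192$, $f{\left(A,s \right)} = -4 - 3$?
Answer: $- 2 \sqrt{3070} \approx -110.82$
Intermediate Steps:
$f{\left(A,s \right)} = -7$
$O{\left(E,L \right)} = 576$ ($O{\left(E,L \right)} = \left(-3\right) \left(-192\right) = 576$)
$- \sqrt{\left(109 + 100\right) 56 + O{\left(f{\left(-8,3 \right)},-86 \right)}} = - \sqrt{\left(109 + 100\right) 56 + 576} = - \sqrt{209 \cdot 56 + 576} = - \sqrt{11704 + 576} = - \sqrt{12280} = - 2 \sqrt{3070}$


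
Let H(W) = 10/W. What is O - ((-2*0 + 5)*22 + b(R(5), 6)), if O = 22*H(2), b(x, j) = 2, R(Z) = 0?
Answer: -2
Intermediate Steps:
O = 110 (O = 22*(10/2) = 22*(10*(½)) = 22*5 = 110)
O - ((-2*0 + 5)*22 + b(R(5), 6)) = 110 - ((-2*0 + 5)*22 + 2) = 110 - ((0 + 5)*22 + 2) = 110 - (5*22 + 2) = 110 - (110 + 2) = 110 - 1*112 = 110 - 112 = -2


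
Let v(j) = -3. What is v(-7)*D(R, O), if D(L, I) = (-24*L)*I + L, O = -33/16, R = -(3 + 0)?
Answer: 909/2 ≈ 454.50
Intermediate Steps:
R = -3 (R = -1*3 = -3)
O = -33/16 (O = -33*1/16 = -33/16 ≈ -2.0625)
D(L, I) = L - 24*I*L (D(L, I) = -24*I*L + L = L - 24*I*L)
v(-7)*D(R, O) = -(-9)*(1 - 24*(-33/16)) = -(-9)*(1 + 99/2) = -(-9)*101/2 = -3*(-303/2) = 909/2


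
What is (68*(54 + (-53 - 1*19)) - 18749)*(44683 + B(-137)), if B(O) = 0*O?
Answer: -892453559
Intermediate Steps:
B(O) = 0
(68*(54 + (-53 - 1*19)) - 18749)*(44683 + B(-137)) = (68*(54 + (-53 - 1*19)) - 18749)*(44683 + 0) = (68*(54 + (-53 - 19)) - 18749)*44683 = (68*(54 - 72) - 18749)*44683 = (68*(-18) - 18749)*44683 = (-1224 - 18749)*44683 = -19973*44683 = -892453559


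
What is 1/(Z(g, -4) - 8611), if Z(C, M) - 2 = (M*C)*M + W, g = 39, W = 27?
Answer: -1/7958 ≈ -0.00012566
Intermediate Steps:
Z(C, M) = 29 + C*M**2 (Z(C, M) = 2 + ((M*C)*M + 27) = 2 + ((C*M)*M + 27) = 2 + (C*M**2 + 27) = 2 + (27 + C*M**2) = 29 + C*M**2)
1/(Z(g, -4) - 8611) = 1/((29 + 39*(-4)**2) - 8611) = 1/((29 + 39*16) - 8611) = 1/((29 + 624) - 8611) = 1/(653 - 8611) = 1/(-7958) = -1/7958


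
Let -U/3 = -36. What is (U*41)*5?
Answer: 22140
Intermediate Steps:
U = 108 (U = -3*(-36) = 108)
(U*41)*5 = (108*41)*5 = 4428*5 = 22140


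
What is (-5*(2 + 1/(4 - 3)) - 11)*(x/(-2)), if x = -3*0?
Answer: 0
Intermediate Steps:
x = 0
(-5*(2 + 1/(4 - 3)) - 11)*(x/(-2)) = (-5*(2 + 1/(4 - 3)) - 11)*(0/(-2)) = (-5*(2 + 1/1) - 11)*(0*(-½)) = (-5*(2 + 1) - 11)*0 = (-5*3 - 11)*0 = (-15 - 11)*0 = -26*0 = 0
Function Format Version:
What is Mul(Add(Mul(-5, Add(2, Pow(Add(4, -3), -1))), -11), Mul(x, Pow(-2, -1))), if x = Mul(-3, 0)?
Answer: 0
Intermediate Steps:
x = 0
Mul(Add(Mul(-5, Add(2, Pow(Add(4, -3), -1))), -11), Mul(x, Pow(-2, -1))) = Mul(Add(Mul(-5, Add(2, Pow(Add(4, -3), -1))), -11), Mul(0, Pow(-2, -1))) = Mul(Add(Mul(-5, Add(2, Pow(1, -1))), -11), Mul(0, Rational(-1, 2))) = Mul(Add(Mul(-5, Add(2, 1)), -11), 0) = Mul(Add(Mul(-5, 3), -11), 0) = Mul(Add(-15, -11), 0) = Mul(-26, 0) = 0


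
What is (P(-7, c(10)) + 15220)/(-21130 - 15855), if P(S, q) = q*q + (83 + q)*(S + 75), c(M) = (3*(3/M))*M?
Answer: -21557/36985 ≈ -0.58286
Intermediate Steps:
c(M) = 9 (c(M) = (9/M)*M = 9)
P(S, q) = q**2 + (75 + S)*(83 + q) (P(S, q) = q**2 + (83 + q)*(75 + S) = q**2 + (75 + S)*(83 + q))
(P(-7, c(10)) + 15220)/(-21130 - 15855) = ((6225 + 9**2 + 75*9 + 83*(-7) - 7*9) + 15220)/(-21130 - 15855) = ((6225 + 81 + 675 - 581 - 63) + 15220)/(-36985) = (6337 + 15220)*(-1/36985) = 21557*(-1/36985) = -21557/36985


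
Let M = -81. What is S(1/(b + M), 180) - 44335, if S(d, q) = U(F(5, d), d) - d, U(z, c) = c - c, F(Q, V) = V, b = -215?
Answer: -13123159/296 ≈ -44335.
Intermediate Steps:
U(z, c) = 0
S(d, q) = -d (S(d, q) = 0 - d = -d)
S(1/(b + M), 180) - 44335 = -1/(-215 - 81) - 44335 = -1/(-296) - 44335 = -1*(-1/296) - 44335 = 1/296 - 44335 = -13123159/296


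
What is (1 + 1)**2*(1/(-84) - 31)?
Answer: -2605/21 ≈ -124.05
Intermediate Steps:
(1 + 1)**2*(1/(-84) - 31) = 2**2*(-1/84 - 31) = 4*(-2605/84) = -2605/21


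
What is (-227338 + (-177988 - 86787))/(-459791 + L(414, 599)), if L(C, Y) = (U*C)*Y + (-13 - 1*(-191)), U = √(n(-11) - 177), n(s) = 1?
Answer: 20561957479/1003156909115 + 488148537672*I*√11/11034726000265 ≈ 0.020497 + 0.14672*I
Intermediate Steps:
U = 4*I*√11 (U = √(1 - 177) = √(-176) = 4*I*√11 ≈ 13.266*I)
L(C, Y) = 178 + 4*I*C*Y*√11 (L(C, Y) = ((4*I*√11)*C)*Y + (-13 - 1*(-191)) = (4*I*C*√11)*Y + (-13 + 191) = 4*I*C*Y*√11 + 178 = 178 + 4*I*C*Y*√11)
(-227338 + (-177988 - 86787))/(-459791 + L(414, 599)) = (-227338 + (-177988 - 86787))/(-459791 + (178 + 4*I*414*599*√11)) = (-227338 - 264775)/(-459791 + (178 + 991944*I*√11)) = -492113/(-459613 + 991944*I*√11)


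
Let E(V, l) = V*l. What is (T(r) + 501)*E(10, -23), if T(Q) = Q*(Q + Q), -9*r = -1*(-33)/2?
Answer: -1050985/9 ≈ -1.1678e+5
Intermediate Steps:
r = -11/6 (r = -(-1*(-33))/(9*2) = -11/(3*2) = -⅑*33/2 = -11/6 ≈ -1.8333)
T(Q) = 2*Q² (T(Q) = Q*(2*Q) = 2*Q²)
(T(r) + 501)*E(10, -23) = (2*(-11/6)² + 501)*(10*(-23)) = (2*(121/36) + 501)*(-230) = (121/18 + 501)*(-230) = (9139/18)*(-230) = -1050985/9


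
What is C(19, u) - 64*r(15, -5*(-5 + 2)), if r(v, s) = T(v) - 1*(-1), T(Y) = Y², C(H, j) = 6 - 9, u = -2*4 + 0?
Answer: -14467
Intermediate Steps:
u = -8 (u = -8 + 0 = -8)
C(H, j) = -3
r(v, s) = 1 + v² (r(v, s) = v² - 1*(-1) = v² + 1 = 1 + v²)
C(19, u) - 64*r(15, -5*(-5 + 2)) = -3 - 64*(1 + 15²) = -3 - 64*(1 + 225) = -3 - 64*226 = -3 - 14464 = -14467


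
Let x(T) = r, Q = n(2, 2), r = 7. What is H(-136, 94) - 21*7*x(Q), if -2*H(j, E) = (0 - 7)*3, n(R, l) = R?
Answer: -2037/2 ≈ -1018.5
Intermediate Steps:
Q = 2
H(j, E) = 21/2 (H(j, E) = -(0 - 7)*3/2 = -(-7)*3/2 = -½*(-21) = 21/2)
x(T) = 7
H(-136, 94) - 21*7*x(Q) = 21/2 - 21*7*7 = 21/2 - 147*7 = 21/2 - 1*1029 = 21/2 - 1029 = -2037/2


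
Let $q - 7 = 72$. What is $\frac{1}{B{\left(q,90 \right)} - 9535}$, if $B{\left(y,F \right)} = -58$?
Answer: $- \frac{1}{9593} \approx -0.00010424$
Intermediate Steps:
$q = 79$ ($q = 7 + 72 = 79$)
$\frac{1}{B{\left(q,90 \right)} - 9535} = \frac{1}{-58 - 9535} = \frac{1}{-9593} = - \frac{1}{9593}$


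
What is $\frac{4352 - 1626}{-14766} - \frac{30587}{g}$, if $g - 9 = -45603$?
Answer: $\frac{54559733}{112206834} \approx 0.48624$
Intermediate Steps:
$g = -45594$ ($g = 9 - 45603 = -45594$)
$\frac{4352 - 1626}{-14766} - \frac{30587}{g} = \frac{4352 - 1626}{-14766} - \frac{30587}{-45594} = \left(4352 - 1626\right) \left(- \frac{1}{14766}\right) - - \frac{30587}{45594} = 2726 \left(- \frac{1}{14766}\right) + \frac{30587}{45594} = - \frac{1363}{7383} + \frac{30587}{45594} = \frac{54559733}{112206834}$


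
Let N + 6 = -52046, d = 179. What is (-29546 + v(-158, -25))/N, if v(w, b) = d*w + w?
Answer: 28993/26026 ≈ 1.1140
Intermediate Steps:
N = -52052 (N = -6 - 52046 = -52052)
v(w, b) = 180*w (v(w, b) = 179*w + w = 180*w)
(-29546 + v(-158, -25))/N = (-29546 + 180*(-158))/(-52052) = (-29546 - 28440)*(-1/52052) = -57986*(-1/52052) = 28993/26026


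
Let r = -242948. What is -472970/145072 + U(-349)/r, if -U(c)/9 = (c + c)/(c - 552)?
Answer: -12941299972157/3969462747832 ≈ -3.2602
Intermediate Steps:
U(c) = -18*c/(-552 + c) (U(c) = -9*(c + c)/(c - 552) = -9*2*c/(-552 + c) = -18*c/(-552 + c))
-472970/145072 + U(-349)/r = -472970/145072 - 18*(-349)/(-552 - 349)/(-242948) = -472970*1/145072 - 18*(-349)/(-901)*(-1/242948) = -236485/72536 - 18*(-349)*(-1/901)*(-1/242948) = -236485/72536 - 6282/901*(-1/242948) = -236485/72536 + 3141/109448074 = -12941299972157/3969462747832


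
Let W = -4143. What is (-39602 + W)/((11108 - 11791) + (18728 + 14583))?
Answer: -43745/32628 ≈ -1.3407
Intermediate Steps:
(-39602 + W)/((11108 - 11791) + (18728 + 14583)) = (-39602 - 4143)/((11108 - 11791) + (18728 + 14583)) = -43745/(-683 + 33311) = -43745/32628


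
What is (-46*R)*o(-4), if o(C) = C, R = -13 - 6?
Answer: -3496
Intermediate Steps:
R = -19
(-46*R)*o(-4) = -46*(-19)*(-4) = 874*(-4) = -3496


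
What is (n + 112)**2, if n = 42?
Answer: 23716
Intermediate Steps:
(n + 112)**2 = (42 + 112)**2 = 154**2 = 23716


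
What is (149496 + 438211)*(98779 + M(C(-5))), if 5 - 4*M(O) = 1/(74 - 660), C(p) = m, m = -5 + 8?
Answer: 136078211830249/2344 ≈ 5.8054e+10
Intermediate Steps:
m = 3
C(p) = 3
M(O) = 2931/2344 (M(O) = 5/4 - 1/(4*(74 - 660)) = 5/4 - ¼/(-586) = 5/4 - ¼*(-1/586) = 5/4 + 1/2344 = 2931/2344)
(149496 + 438211)*(98779 + M(C(-5))) = (149496 + 438211)*(98779 + 2931/2344) = 587707*(231540907/2344) = 136078211830249/2344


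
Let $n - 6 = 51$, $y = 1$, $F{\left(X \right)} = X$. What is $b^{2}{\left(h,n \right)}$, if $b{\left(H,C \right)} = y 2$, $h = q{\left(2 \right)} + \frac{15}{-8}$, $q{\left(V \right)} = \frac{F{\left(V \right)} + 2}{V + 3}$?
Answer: $4$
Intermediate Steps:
$q{\left(V \right)} = \frac{2 + V}{3 + V}$ ($q{\left(V \right)} = \frac{V + 2}{V + 3} = \frac{2 + V}{3 + V}$)
$n = 57$ ($n = 6 + 51 = 57$)
$h = - \frac{43}{40}$ ($h = \frac{2 + 2}{3 + 2} + \frac{15}{-8} = \frac{1}{5} \cdot 4 + 15 \left(- \frac{1}{8}\right) = \frac{1}{5} \cdot 4 - \frac{15}{8} = \frac{4}{5} - \frac{15}{8} = - \frac{43}{40} \approx -1.075$)
$b{\left(H,C \right)} = 2$ ($b{\left(H,C \right)} = 1 \cdot 2 = 2$)
$b^{2}{\left(h,n \right)} = 2^{2} = 4$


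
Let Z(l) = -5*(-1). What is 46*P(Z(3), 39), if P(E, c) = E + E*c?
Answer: 9200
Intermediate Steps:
Z(l) = 5
46*P(Z(3), 39) = 46*(5*(1 + 39)) = 46*(5*40) = 46*200 = 9200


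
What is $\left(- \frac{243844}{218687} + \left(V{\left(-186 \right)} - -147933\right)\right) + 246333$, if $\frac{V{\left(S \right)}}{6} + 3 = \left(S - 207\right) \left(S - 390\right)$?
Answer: $\frac{383239101428}{218687} \approx 1.7525 \cdot 10^{6}$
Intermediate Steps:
$V{\left(S \right)} = -18 + 6 \left(-390 + S\right) \left(-207 + S\right)$ ($V{\left(S \right)} = -18 + 6 \left(S - 207\right) \left(S - 390\right) = -18 + 6 \left(-207 + S\right) \left(-390 + S\right) = -18 + 6 \left(-390 + S\right) \left(-207 + S\right)$)
$\left(- \frac{243844}{218687} + \left(V{\left(-186 \right)} - -147933\right)\right) + 246333 = \left(- \frac{243844}{218687} + \left(\left(484362 - -666252 + 6 \left(-186\right)^{2}\right) - -147933\right)\right) + 246333 = \left(\left(-243844\right) \frac{1}{218687} + \left(\left(484362 + 666252 + 6 \cdot 34596\right) + 147933\right)\right) + 246333 = \left(- \frac{243844}{218687} + \left(\left(484362 + 666252 + 207576\right) + 147933\right)\right) + 246333 = \left(- \frac{243844}{218687} + \left(1358190 + 147933\right)\right) + 246333 = \left(- \frac{243844}{218687} + 1506123\right) + 246333 = \frac{329369276657}{218687} + 246333 = \frac{383239101428}{218687}$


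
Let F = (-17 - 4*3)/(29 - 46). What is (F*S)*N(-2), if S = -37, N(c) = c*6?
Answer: 12876/17 ≈ 757.41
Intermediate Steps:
N(c) = 6*c
F = 29/17 (F = (-17 - 12)/(-17) = -29*(-1/17) = 29/17 ≈ 1.7059)
(F*S)*N(-2) = ((29/17)*(-37))*(6*(-2)) = -1073/17*(-12) = 12876/17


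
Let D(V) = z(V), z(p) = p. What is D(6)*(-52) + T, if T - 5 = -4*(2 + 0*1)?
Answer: -315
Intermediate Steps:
T = -3 (T = 5 - 4*(2 + 0*1) = 5 - 4*(2 + 0) = 5 - 4*2 = 5 - 8 = -3)
D(V) = V
D(6)*(-52) + T = 6*(-52) - 3 = -312 - 3 = -315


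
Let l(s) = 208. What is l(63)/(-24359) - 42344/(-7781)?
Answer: 1029839048/189537379 ≈ 5.4334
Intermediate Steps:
l(63)/(-24359) - 42344/(-7781) = 208/(-24359) - 42344/(-7781) = 208*(-1/24359) - 42344*(-1/7781) = -208/24359 + 42344/7781 = 1029839048/189537379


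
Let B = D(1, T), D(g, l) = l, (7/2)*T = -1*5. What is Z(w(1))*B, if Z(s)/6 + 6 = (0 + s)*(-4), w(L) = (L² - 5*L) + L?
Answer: -360/7 ≈ -51.429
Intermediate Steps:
T = -10/7 (T = 2*(-1*5)/7 = (2/7)*(-5) = -10/7 ≈ -1.4286)
w(L) = L² - 4*L
Z(s) = -36 - 24*s (Z(s) = -36 + 6*((0 + s)*(-4)) = -36 + 6*(s*(-4)) = -36 + 6*(-4*s) = -36 - 24*s)
B = -10/7 ≈ -1.4286
Z(w(1))*B = (-36 - 24*(-4 + 1))*(-10/7) = (-36 - 24*(-3))*(-10/7) = (-36 + 72)*(-10/7) = 36*(-10/7) = -360/7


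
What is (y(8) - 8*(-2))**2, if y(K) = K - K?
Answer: 256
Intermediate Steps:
y(K) = 0
(y(8) - 8*(-2))**2 = (0 - 8*(-2))**2 = (0 + 16)**2 = 16**2 = 256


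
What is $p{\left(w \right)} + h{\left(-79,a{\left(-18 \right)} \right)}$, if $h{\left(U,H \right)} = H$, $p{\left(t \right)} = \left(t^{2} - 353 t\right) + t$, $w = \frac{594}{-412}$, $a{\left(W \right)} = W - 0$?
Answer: $\frac{20860425}{42436} \approx 491.57$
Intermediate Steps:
$a{\left(W \right)} = W$ ($a{\left(W \right)} = W + 0 = W$)
$w = - \frac{297}{206}$ ($w = 594 \left(- \frac{1}{412}\right) = - \frac{297}{206} \approx -1.4417$)
$p{\left(t \right)} = t^{2} - 352 t$
$p{\left(w \right)} + h{\left(-79,a{\left(-18 \right)} \right)} = - \frac{297 \left(-352 - \frac{297}{206}\right)}{206} - 18 = \left(- \frac{297}{206}\right) \left(- \frac{72809}{206}\right) - 18 = \frac{21624273}{42436} - 18 = \frac{20860425}{42436}$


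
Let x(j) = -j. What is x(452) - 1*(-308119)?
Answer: 307667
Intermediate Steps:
x(452) - 1*(-308119) = -1*452 - 1*(-308119) = -452 + 308119 = 307667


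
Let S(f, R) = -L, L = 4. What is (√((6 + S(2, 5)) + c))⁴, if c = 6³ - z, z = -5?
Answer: 49729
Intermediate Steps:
S(f, R) = -4 (S(f, R) = -1*4 = -4)
c = 221 (c = 6³ - 1*(-5) = 216 + 5 = 221)
(√((6 + S(2, 5)) + c))⁴ = (√((6 - 4) + 221))⁴ = (√(2 + 221))⁴ = (√223)⁴ = 49729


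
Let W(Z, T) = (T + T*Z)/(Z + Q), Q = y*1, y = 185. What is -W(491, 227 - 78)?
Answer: -18327/169 ≈ -108.44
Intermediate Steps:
Q = 185 (Q = 185*1 = 185)
W(Z, T) = (T + T*Z)/(185 + Z) (W(Z, T) = (T + T*Z)/(Z + 185) = (T + T*Z)/(185 + Z))
-W(491, 227 - 78) = -(227 - 78)*(1 + 491)/(185 + 491) = -149*492/676 = -1*18327/169 = -18327/169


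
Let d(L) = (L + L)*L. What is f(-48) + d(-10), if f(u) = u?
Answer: 152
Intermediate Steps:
d(L) = 2*L² (d(L) = (2*L)*L = 2*L²)
f(-48) + d(-10) = -48 + 2*(-10)² = -48 + 2*100 = -48 + 200 = 152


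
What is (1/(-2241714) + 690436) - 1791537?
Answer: -2468353527115/2241714 ≈ -1.1011e+6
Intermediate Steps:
(1/(-2241714) + 690436) - 1791537 = (-1/2241714 + 690436) - 1791537 = 1547760047303/2241714 - 1791537 = -2468353527115/2241714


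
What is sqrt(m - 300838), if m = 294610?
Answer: 6*I*sqrt(173) ≈ 78.918*I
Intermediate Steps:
sqrt(m - 300838) = sqrt(294610 - 300838) = sqrt(-6228) = 6*I*sqrt(173)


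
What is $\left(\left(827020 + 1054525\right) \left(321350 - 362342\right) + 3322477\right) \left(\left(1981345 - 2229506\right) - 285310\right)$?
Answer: $41143934957825773$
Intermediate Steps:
$\left(\left(827020 + 1054525\right) \left(321350 - 362342\right) + 3322477\right) \left(\left(1981345 - 2229506\right) - 285310\right) = \left(1881545 \left(-40992\right) + 3322477\right) \left(-248161 - 285310\right) = \left(-77128292640 + 3322477\right) \left(-533471\right) = \left(-77124970163\right) \left(-533471\right) = 41143934957825773$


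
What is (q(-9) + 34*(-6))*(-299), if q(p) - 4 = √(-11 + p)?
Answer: 59800 - 598*I*√5 ≈ 59800.0 - 1337.2*I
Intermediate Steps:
q(p) = 4 + √(-11 + p)
(q(-9) + 34*(-6))*(-299) = ((4 + √(-11 - 9)) + 34*(-6))*(-299) = ((4 + √(-20)) - 204)*(-299) = ((4 + 2*I*√5) - 204)*(-299) = (-200 + 2*I*√5)*(-299) = 59800 - 598*I*√5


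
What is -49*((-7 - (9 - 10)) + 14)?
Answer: -392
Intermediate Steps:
-49*((-7 - (9 - 10)) + 14) = -49*((-7 - 1*(-1)) + 14) = -49*((-7 + 1) + 14) = -49*(-6 + 14) = -49*8 = -392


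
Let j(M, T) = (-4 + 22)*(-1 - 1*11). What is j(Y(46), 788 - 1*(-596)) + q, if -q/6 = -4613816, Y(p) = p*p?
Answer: 27682680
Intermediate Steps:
Y(p) = p**2
j(M, T) = -216 (j(M, T) = 18*(-1 - 11) = 18*(-12) = -216)
q = 27682896 (q = -6*(-4613816) = 27682896)
j(Y(46), 788 - 1*(-596)) + q = -216 + 27682896 = 27682680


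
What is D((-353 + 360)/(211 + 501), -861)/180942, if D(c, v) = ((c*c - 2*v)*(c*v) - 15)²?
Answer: 9246147313032230658645747/7857747940611654680576 ≈ 1176.7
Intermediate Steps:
D(c, v) = (-15 + c*v*(c² - 2*v))² (D(c, v) = ((c² - 2*v)*(c*v) - 15)² = (c*v*(c² - 2*v) - 15)² = (-15 + c*v*(c² - 2*v))²)
D((-353 + 360)/(211 + 501), -861)/180942 = (15 - 1*(-861)*((-353 + 360)/(211 + 501))³ + 2*((-353 + 360)/(211 + 501))*(-861)²)²/180942 = (15 - 1*(-861)*(7/712)³ + 2*(7/712)*741321)²*(1/180942) = (15 - 1*(-861)*343/360944128 + 5189247/356)²*(1/180942) = (15 + 295323/360944128 + 5189247/356)²*(1/180942) = (5266729719579/360944128)²*(1/180942) = (27738441939096691975937241/130280663537680384)*(1/180942) = 9246147313032230658645747/7857747940611654680576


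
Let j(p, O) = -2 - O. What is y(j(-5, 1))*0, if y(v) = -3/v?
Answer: 0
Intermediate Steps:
y(j(-5, 1))*0 = -3/(-2 - 1*1)*0 = -3/(-2 - 1)*0 = -3/(-3)*0 = -3*(-⅓)*0 = 1*0 = 0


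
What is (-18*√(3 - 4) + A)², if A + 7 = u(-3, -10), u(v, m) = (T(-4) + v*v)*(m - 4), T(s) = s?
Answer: 5605 + 2772*I ≈ 5605.0 + 2772.0*I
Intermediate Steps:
u(v, m) = (-4 + m)*(-4 + v²) (u(v, m) = (-4 + v*v)*(m - 4) = (-4 + v²)*(-4 + m) = (-4 + m)*(-4 + v²))
A = -77 (A = -7 + (16 - 4*(-10) - 4*(-3)² - 10*(-3)²) = -7 + (16 + 40 - 4*9 - 10*9) = -7 + (16 + 40 - 36 - 90) = -7 - 70 = -77)
(-18*√(3 - 4) + A)² = (-18*√(3 - 4) - 77)² = (-18*I - 77)² = (-77 - 18*I)²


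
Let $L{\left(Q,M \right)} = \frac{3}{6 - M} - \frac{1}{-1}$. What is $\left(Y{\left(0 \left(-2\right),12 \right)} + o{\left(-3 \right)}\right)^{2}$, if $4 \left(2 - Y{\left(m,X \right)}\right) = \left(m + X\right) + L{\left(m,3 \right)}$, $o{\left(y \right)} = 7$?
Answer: $\frac{121}{4} \approx 30.25$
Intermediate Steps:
$L{\left(Q,M \right)} = 1 + \frac{3}{6 - M}$ ($L{\left(Q,M \right)} = \frac{3}{6 - M} - -1 = \frac{3}{6 - M} + 1 = 1 + \frac{3}{6 - M}$)
$Y{\left(m,X \right)} = \frac{3}{2} - \frac{X}{4} - \frac{m}{4}$ ($Y{\left(m,X \right)} = 2 - \frac{\left(m + X\right) + \frac{-9 + 3}{-6 + 3}}{4} = 2 - \frac{\left(X + m\right) + \frac{1}{-3} \left(-6\right)}{4} = 2 - \frac{\left(X + m\right) - -2}{4} = 2 - \frac{\left(X + m\right) + 2}{4} = 2 - \frac{2 + X + m}{4} = 2 - \left(\frac{1}{2} + \frac{X}{4} + \frac{m}{4}\right) = \frac{3}{2} - \frac{X}{4} - \frac{m}{4}$)
$\left(Y{\left(0 \left(-2\right),12 \right)} + o{\left(-3 \right)}\right)^{2} = \left(\left(\frac{3}{2} - 3 - \frac{0 \left(-2\right)}{4}\right) + 7\right)^{2} = \left(\left(\frac{3}{2} - 3 - 0\right) + 7\right)^{2} = \left(\left(\frac{3}{2} - 3 + 0\right) + 7\right)^{2} = \left(- \frac{3}{2} + 7\right)^{2} = \left(\frac{11}{2}\right)^{2} = \frac{121}{4}$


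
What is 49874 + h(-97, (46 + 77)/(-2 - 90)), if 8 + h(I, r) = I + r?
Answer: 4578625/92 ≈ 49768.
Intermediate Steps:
h(I, r) = -8 + I + r (h(I, r) = -8 + (I + r) = -8 + I + r)
49874 + h(-97, (46 + 77)/(-2 - 90)) = 49874 + (-8 - 97 + (46 + 77)/(-2 - 90)) = 49874 + (-8 - 97 + 123/(-92)) = 49874 + (-8 - 97 + 123*(-1/92)) = 49874 + (-8 - 97 - 123/92) = 49874 - 9783/92 = 4578625/92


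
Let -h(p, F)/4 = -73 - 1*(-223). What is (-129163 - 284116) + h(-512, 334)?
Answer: -413879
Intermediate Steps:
h(p, F) = -600 (h(p, F) = -4*(-73 - 1*(-223)) = -4*(-73 + 223) = -4*150 = -600)
(-129163 - 284116) + h(-512, 334) = (-129163 - 284116) - 600 = -413279 - 600 = -413879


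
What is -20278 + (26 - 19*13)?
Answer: -20499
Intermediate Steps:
-20278 + (26 - 19*13) = -20278 + (26 - 247) = -20278 - 221 = -20499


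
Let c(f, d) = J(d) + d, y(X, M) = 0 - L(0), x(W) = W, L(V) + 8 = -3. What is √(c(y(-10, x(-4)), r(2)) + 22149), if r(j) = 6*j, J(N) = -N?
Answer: 3*√2461 ≈ 148.83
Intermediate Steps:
L(V) = -11 (L(V) = -8 - 3 = -11)
y(X, M) = 11 (y(X, M) = 0 - 1*(-11) = 0 + 11 = 11)
c(f, d) = 0 (c(f, d) = -d + d = 0)
√(c(y(-10, x(-4)), r(2)) + 22149) = √(0 + 22149) = √22149 = 3*√2461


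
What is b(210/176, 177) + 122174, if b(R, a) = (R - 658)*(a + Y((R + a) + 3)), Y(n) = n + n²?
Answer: -14772060082399/681472 ≈ -2.1677e+7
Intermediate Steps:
b(R, a) = (-658 + R)*(a + (3 + R + a)*(4 + R + a)) (b(R, a) = (R - 658)*(a + ((R + a) + 3)*(1 + ((R + a) + 3))) = (-658 + R)*(a + (3 + R + a)*(1 + (3 + R + a))) = (-658 + R)*(a + (3 + R + a)*(4 + R + a)))
b(210/176, 177) + 122174 = (-658*177 + (210/176)*177 - 658*(3 + 210/176 + 177)*(4 + 210/176 + 177) + (210/176)*(3 + 210/176 + 177)*(4 + 210/176 + 177)) + 122174 = (-116466 + (210*(1/176))*177 - 658*(3 + 210*(1/176) + 177)*(4 + 210*(1/176) + 177) + (210*(1/176))*(3 + 210*(1/176) + 177)*(4 + 210*(1/176) + 177)) + 122174 = (-116466 + (105/88)*177 - 658*(3 + 105/88 + 177)*(4 + 105/88 + 177) + 105*(3 + 105/88 + 177)*(4 + 105/88 + 177)/88) + 122174 = (-116466 + 18585/88 - 658*15945/88*16033/88 + (105/88)*(15945/88)*(16033/88)) + 122174 = (-116466 + 18585/88 - 84107594865/3872 + 26842849425/681472) + 122174 = -14855318242527/681472 + 122174 = -14772060082399/681472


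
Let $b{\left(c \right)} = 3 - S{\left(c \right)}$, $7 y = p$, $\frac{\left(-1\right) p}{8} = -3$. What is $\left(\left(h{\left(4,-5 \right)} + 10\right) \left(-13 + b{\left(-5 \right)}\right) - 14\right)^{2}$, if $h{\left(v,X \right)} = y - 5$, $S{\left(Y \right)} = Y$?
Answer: $\frac{154449}{49} \approx 3152.0$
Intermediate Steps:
$p = 24$ ($p = \left(-8\right) \left(-3\right) = 24$)
$y = \frac{24}{7}$ ($y = \frac{1}{7} \cdot 24 = \frac{24}{7} \approx 3.4286$)
$b{\left(c \right)} = 3 - c$
$h{\left(v,X \right)} = - \frac{11}{7}$ ($h{\left(v,X \right)} = \frac{24}{7} - 5 = - \frac{11}{7}$)
$\left(\left(h{\left(4,-5 \right)} + 10\right) \left(-13 + b{\left(-5 \right)}\right) - 14\right)^{2} = \left(\left(- \frac{11}{7} + 10\right) \left(-13 + \left(3 - -5\right)\right) - 14\right)^{2} = \left(\frac{59 \left(-13 + \left(3 + 5\right)\right)}{7} - 14\right)^{2} = \left(\frac{59 \left(-13 + 8\right)}{7} - 14\right)^{2} = \left(\frac{59}{7} \left(-5\right) - 14\right)^{2} = \left(- \frac{295}{7} - 14\right)^{2} = \left(- \frac{393}{7}\right)^{2} = \frac{154449}{49}$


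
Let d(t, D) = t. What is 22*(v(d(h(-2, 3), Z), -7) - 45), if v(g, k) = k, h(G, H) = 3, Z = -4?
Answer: -1144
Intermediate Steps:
22*(v(d(h(-2, 3), Z), -7) - 45) = 22*(-7 - 45) = 22*(-52) = -1144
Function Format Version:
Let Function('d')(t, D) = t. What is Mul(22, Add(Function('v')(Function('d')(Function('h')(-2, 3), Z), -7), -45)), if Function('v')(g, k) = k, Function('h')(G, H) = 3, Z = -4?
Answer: -1144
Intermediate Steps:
Mul(22, Add(Function('v')(Function('d')(Function('h')(-2, 3), Z), -7), -45)) = Mul(22, Add(-7, -45)) = Mul(22, -52) = -1144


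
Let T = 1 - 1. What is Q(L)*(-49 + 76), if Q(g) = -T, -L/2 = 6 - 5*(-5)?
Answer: 0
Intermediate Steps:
T = 0
L = -62 (L = -2*(6 - 5*(-5)) = -2*(6 + 25) = -2*31 = -62)
Q(g) = 0 (Q(g) = -1*0 = 0)
Q(L)*(-49 + 76) = 0*(-49 + 76) = 0*27 = 0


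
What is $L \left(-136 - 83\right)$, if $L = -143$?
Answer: $31317$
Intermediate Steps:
$L \left(-136 - 83\right) = - 143 \left(-136 - 83\right) = \left(-143\right) \left(-219\right) = 31317$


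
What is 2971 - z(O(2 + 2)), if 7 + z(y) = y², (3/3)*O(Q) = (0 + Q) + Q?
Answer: 2914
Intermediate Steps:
O(Q) = 2*Q (O(Q) = (0 + Q) + Q = Q + Q = 2*Q)
z(y) = -7 + y²
2971 - z(O(2 + 2)) = 2971 - (-7 + (2*(2 + 2))²) = 2971 - (-7 + (2*4)²) = 2971 - (-7 + 8²) = 2971 - (-7 + 64) = 2971 - 1*57 = 2971 - 57 = 2914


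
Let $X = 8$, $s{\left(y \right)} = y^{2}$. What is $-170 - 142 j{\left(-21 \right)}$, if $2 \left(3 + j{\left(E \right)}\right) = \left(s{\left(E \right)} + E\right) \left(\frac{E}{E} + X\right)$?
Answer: $-268124$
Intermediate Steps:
$j{\left(E \right)} = -3 + \frac{9 E}{2} + \frac{9 E^{2}}{2}$ ($j{\left(E \right)} = -3 + \frac{\left(E^{2} + E\right) \left(\frac{E}{E} + 8\right)}{2} = -3 + \frac{\left(E + E^{2}\right) \left(1 + 8\right)}{2} = -3 + \frac{\left(E + E^{2}\right) 9}{2} = -3 + \frac{9 E + 9 E^{2}}{2} = -3 + \left(\frac{9 E}{2} + \frac{9 E^{2}}{2}\right) = -3 + \frac{9 E}{2} + \frac{9 E^{2}}{2}$)
$-170 - 142 j{\left(-21 \right)} = -170 - 142 \left(-3 + \frac{9}{2} \left(-21\right) + \frac{9 \left(-21\right)^{2}}{2}\right) = -170 - 142 \left(-3 - \frac{189}{2} + \frac{9}{2} \cdot 441\right) = -170 - 142 \left(-3 - \frac{189}{2} + \frac{3969}{2}\right) = -170 - 267954 = -268124$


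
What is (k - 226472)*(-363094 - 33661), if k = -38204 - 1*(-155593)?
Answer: 43279225665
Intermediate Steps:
k = 117389 (k = -38204 + 155593 = 117389)
(k - 226472)*(-363094 - 33661) = (117389 - 226472)*(-363094 - 33661) = -109083*(-396755) = 43279225665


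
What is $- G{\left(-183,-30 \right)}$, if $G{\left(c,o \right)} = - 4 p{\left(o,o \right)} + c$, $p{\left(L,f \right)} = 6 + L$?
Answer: $87$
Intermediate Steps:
$G{\left(c,o \right)} = -24 + c - 4 o$ ($G{\left(c,o \right)} = - 4 \left(6 + o\right) + c = \left(-24 - 4 o\right) + c = -24 + c - 4 o$)
$- G{\left(-183,-30 \right)} = - (-24 - 183 - -120) = - (-24 - 183 + 120) = \left(-1\right) \left(-87\right) = 87$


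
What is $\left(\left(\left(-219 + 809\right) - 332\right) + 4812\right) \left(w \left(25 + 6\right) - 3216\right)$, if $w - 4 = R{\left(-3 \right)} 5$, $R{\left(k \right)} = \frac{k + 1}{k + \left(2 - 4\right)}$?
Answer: $-15362100$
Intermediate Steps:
$R{\left(k \right)} = \frac{1 + k}{-2 + k}$ ($R{\left(k \right)} = \frac{1 + k}{k + \left(2 - 4\right)} = \frac{1 + k}{k - 2} = \frac{1 + k}{-2 + k}$)
$w = 6$ ($w = 4 + \frac{1 - 3}{-2 - 3} \cdot 5 = 4 + \frac{1}{-5} \left(-2\right) 5 = 4 + \left(- \frac{1}{5}\right) \left(-2\right) 5 = 4 + \frac{2}{5} \cdot 5 = 4 + 2 = 6$)
$\left(\left(\left(-219 + 809\right) - 332\right) + 4812\right) \left(w \left(25 + 6\right) - 3216\right) = \left(\left(\left(-219 + 809\right) - 332\right) + 4812\right) \left(6 \left(25 + 6\right) - 3216\right) = \left(\left(590 - 332\right) + 4812\right) \left(6 \cdot 31 - 3216\right) = \left(258 + 4812\right) \left(186 - 3216\right) = 5070 \left(-3030\right) = -15362100$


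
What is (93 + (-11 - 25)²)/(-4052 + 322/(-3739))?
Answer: -1731157/5050250 ≈ -0.34279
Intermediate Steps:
(93 + (-11 - 25)²)/(-4052 + 322/(-3739)) = (93 + (-36)²)/(-4052 + 322*(-1/3739)) = (93 + 1296)/(-4052 - 322/3739) = 1389/(-15150750/3739) = 1389*(-3739/15150750) = -1731157/5050250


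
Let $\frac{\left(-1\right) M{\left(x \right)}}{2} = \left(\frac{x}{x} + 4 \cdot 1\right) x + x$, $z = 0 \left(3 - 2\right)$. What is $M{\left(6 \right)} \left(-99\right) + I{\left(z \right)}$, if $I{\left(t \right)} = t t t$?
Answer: $7128$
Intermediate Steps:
$z = 0$ ($z = 0 \left(3 - 2\right) = 0 \cdot 1 = 0$)
$M{\left(x \right)} = - 12 x$ ($M{\left(x \right)} = - 2 \left(\left(\frac{x}{x} + 4 \cdot 1\right) x + x\right) = - 2 \left(\left(1 + 4\right) x + x\right) = - 2 \left(5 x + x\right) = - 2 \cdot 6 x = - 12 x$)
$I{\left(t \right)} = t^{3}$ ($I{\left(t \right)} = t^{2} t = t^{3}$)
$M{\left(6 \right)} \left(-99\right) + I{\left(z \right)} = \left(-12\right) 6 \left(-99\right) + 0^{3} = \left(-72\right) \left(-99\right) + 0 = 7128 + 0 = 7128$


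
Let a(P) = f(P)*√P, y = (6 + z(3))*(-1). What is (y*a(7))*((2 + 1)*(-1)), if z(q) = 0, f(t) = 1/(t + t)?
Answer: 9*√7/7 ≈ 3.4017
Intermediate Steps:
f(t) = 1/(2*t)
y = -6 (y = (6 + 0)*(-1) = 6*(-1) = -6)
a(P) = 1/(2*√P) (a(P) = (1/(2*P))*√P = 1/(2*√P))
(y*a(7))*((2 + 1)*(-1)) = (-3/√7)*((2 + 1)*(-1)) = (-3*√7/7)*(3*(-1)) = -3*√7/7*(-3) = 9*√7/7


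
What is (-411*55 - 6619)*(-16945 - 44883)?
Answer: 1806861472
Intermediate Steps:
(-411*55 - 6619)*(-16945 - 44883) = (-22605 - 6619)*(-61828) = -29224*(-61828) = 1806861472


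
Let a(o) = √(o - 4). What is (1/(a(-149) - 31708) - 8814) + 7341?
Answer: -1480950426949/1005397417 - 3*I*√17/1005397417 ≈ -1473.0 - 1.2303e-8*I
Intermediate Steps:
a(o) = √(-4 + o)
(1/(a(-149) - 31708) - 8814) + 7341 = (1/(√(-4 - 149) - 31708) - 8814) + 7341 = (1/(√(-153) - 31708) - 8814) + 7341 = (1/(3*I*√17 - 31708) - 8814) + 7341 = (1/(-31708 + 3*I*√17) - 8814) + 7341 = (-8814 + 1/(-31708 + 3*I*√17)) + 7341 = -1473 + 1/(-31708 + 3*I*√17)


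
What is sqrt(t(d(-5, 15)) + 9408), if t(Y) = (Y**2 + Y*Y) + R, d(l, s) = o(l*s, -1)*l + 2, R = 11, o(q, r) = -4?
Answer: sqrt(10387) ≈ 101.92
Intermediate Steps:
d(l, s) = 2 - 4*l (d(l, s) = -4*l + 2 = 2 - 4*l)
t(Y) = 11 + 2*Y**2 (t(Y) = (Y**2 + Y*Y) + 11 = (Y**2 + Y**2) + 11 = 2*Y**2 + 11 = 11 + 2*Y**2)
sqrt(t(d(-5, 15)) + 9408) = sqrt((11 + 2*(2 - 4*(-5))**2) + 9408) = sqrt((11 + 2*(2 + 20)**2) + 9408) = sqrt((11 + 2*22**2) + 9408) = sqrt((11 + 2*484) + 9408) = sqrt((11 + 968) + 9408) = sqrt(979 + 9408) = sqrt(10387)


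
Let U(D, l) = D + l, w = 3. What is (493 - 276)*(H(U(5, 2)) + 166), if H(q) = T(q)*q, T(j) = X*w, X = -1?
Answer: 31465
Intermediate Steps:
T(j) = -3 (T(j) = -1*3 = -3)
H(q) = -3*q
(493 - 276)*(H(U(5, 2)) + 166) = (493 - 276)*(-3*(5 + 2) + 166) = 217*(-3*7 + 166) = 217*(-21 + 166) = 217*145 = 31465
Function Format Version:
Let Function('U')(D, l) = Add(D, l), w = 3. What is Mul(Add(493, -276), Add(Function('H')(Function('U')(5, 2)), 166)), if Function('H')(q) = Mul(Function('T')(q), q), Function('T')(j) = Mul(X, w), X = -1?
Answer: 31465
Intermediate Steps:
Function('T')(j) = -3 (Function('T')(j) = Mul(-1, 3) = -3)
Function('H')(q) = Mul(-3, q)
Mul(Add(493, -276), Add(Function('H')(Function('U')(5, 2)), 166)) = Mul(Add(493, -276), Add(Mul(-3, Add(5, 2)), 166)) = Mul(217, Add(Mul(-3, 7), 166)) = Mul(217, Add(-21, 166)) = Mul(217, 145) = 31465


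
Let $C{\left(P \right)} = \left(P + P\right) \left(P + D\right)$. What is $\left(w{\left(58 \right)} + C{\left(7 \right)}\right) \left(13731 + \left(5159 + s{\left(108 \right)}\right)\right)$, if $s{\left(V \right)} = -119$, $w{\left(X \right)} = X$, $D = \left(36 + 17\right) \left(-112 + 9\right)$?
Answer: $-1431664170$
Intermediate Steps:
$D = -5459$ ($D = 53 \left(-103\right) = -5459$)
$C{\left(P \right)} = 2 P \left(-5459 + P\right)$ ($C{\left(P \right)} = \left(P + P\right) \left(P - 5459\right) = 2 P \left(-5459 + P\right)$)
$\left(w{\left(58 \right)} + C{\left(7 \right)}\right) \left(13731 + \left(5159 + s{\left(108 \right)}\right)\right) = \left(58 + 2 \cdot 7 \left(-5459 + 7\right)\right) \left(13731 + \left(5159 - 119\right)\right) = \left(58 + 2 \cdot 7 \left(-5452\right)\right) \left(13731 + 5040\right) = \left(58 - 76328\right) 18771 = \left(-76270\right) 18771 = -1431664170$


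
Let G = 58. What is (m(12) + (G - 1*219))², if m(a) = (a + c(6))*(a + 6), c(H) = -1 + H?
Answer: 21025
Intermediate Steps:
m(a) = (5 + a)*(6 + a) (m(a) = (a + (-1 + 6))*(a + 6) = (a + 5)*(6 + a) = (5 + a)*(6 + a))
(m(12) + (G - 1*219))² = ((30 + 12² + 11*12) + (58 - 1*219))² = ((30 + 144 + 132) + (58 - 219))² = (306 - 161)² = 145² = 21025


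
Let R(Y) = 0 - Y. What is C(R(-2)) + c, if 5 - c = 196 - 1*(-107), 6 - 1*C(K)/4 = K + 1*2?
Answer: -290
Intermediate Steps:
R(Y) = -Y
C(K) = 16 - 4*K (C(K) = 24 - 4*(K + 1*2) = 24 - 4*(K + 2) = 24 - 4*(2 + K) = 24 + (-8 - 4*K) = 16 - 4*K)
c = -298 (c = 5 - (196 - 1*(-107)) = 5 - (196 + 107) = 5 - 1*303 = 5 - 303 = -298)
C(R(-2)) + c = (16 - (-4)*(-2)) - 298 = (16 - 4*2) - 298 = (16 - 8) - 298 = 8 - 298 = -290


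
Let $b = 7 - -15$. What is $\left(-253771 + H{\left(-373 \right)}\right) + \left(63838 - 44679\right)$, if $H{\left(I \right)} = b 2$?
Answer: $-234568$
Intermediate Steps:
$b = 22$ ($b = 7 + 15 = 22$)
$H{\left(I \right)} = 44$ ($H{\left(I \right)} = 22 \cdot 2 = 44$)
$\left(-253771 + H{\left(-373 \right)}\right) + \left(63838 - 44679\right) = \left(-253771 + 44\right) + \left(63838 - 44679\right) = -253727 + \left(63838 - 44679\right) = -253727 + 19159 = -234568$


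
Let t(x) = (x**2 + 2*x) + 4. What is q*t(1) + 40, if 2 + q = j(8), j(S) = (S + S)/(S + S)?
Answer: 33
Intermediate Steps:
j(S) = 1 (j(S) = (2*S)/((2*S)) = (2*S)*(1/(2*S)) = 1)
t(x) = 4 + x**2 + 2*x
q = -1 (q = -2 + 1 = -1)
q*t(1) + 40 = -(4 + 1**2 + 2*1) + 40 = -(4 + 1 + 2) + 40 = -1*7 + 40 = -7 + 40 = 33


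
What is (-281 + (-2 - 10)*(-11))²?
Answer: 22201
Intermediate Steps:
(-281 + (-2 - 10)*(-11))² = (-281 - 12*(-11))² = (-281 + 132)² = (-149)² = 22201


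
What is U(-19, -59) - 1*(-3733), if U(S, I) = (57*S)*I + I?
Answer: 67571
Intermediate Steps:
U(S, I) = I + 57*I*S (U(S, I) = 57*I*S + I = I + 57*I*S)
U(-19, -59) - 1*(-3733) = -59*(1 + 57*(-19)) - 1*(-3733) = -59*(1 - 1083) + 3733 = -59*(-1082) + 3733 = 63838 + 3733 = 67571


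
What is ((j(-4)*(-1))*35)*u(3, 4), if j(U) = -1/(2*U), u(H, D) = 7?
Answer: -245/8 ≈ -30.625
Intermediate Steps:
j(U) = -1/(2*U)
((j(-4)*(-1))*35)*u(3, 4) = ((-½/(-4)*(-1))*35)*7 = ((-½*(-¼)*(-1))*35)*7 = (((⅛)*(-1))*35)*7 = -⅛*35*7 = -35/8*7 = -245/8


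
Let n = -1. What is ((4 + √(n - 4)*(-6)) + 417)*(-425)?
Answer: -178925 + 2550*I*√5 ≈ -1.7893e+5 + 5702.0*I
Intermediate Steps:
((4 + √(n - 4)*(-6)) + 417)*(-425) = ((4 + √(-1 - 4)*(-6)) + 417)*(-425) = ((4 + √(-5)*(-6)) + 417)*(-425) = ((4 + (I*√5)*(-6)) + 417)*(-425) = ((4 - 6*I*√5) + 417)*(-425) = (421 - 6*I*√5)*(-425) = -178925 + 2550*I*√5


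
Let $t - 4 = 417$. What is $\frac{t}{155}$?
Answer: $\frac{421}{155} \approx 2.7161$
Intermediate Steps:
$t = 421$ ($t = 4 + 417 = 421$)
$\frac{t}{155} = \frac{421}{155}$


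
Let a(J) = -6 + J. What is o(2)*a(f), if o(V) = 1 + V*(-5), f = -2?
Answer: 72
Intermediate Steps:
o(V) = 1 - 5*V
o(2)*a(f) = (1 - 5*2)*(-6 - 2) = (1 - 10)*(-8) = -9*(-8) = 72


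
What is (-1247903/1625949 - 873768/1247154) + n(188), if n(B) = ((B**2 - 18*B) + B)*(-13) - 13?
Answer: -141249883853017616/337968133191 ≈ -4.1794e+5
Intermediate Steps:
n(B) = -13 - 13*B**2 + 221*B (n(B) = (B**2 - 17*B)*(-13) - 13 = (-13*B**2 + 221*B) - 13 = -13 - 13*B**2 + 221*B)
(-1247903/1625949 - 873768/1247154) + n(188) = (-1247903/1625949 - 873768/1247154) + (-13 - 13*188**2 + 221*188) = (-1247903*1/1625949 - 873768*1/1247154) + (-13 - 13*35344 + 41548) = (-1247903/1625949 - 145628/207859) + (-13 - 459472 + 41548) = -496171570649/337968133191 - 417937 = -141249883853017616/337968133191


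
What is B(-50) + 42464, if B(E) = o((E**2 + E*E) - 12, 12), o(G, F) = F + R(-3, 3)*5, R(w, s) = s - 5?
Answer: 42466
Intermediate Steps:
R(w, s) = -5 + s
o(G, F) = -10 + F (o(G, F) = F + (-5 + 3)*5 = F - 2*5 = F - 10 = -10 + F)
B(E) = 2 (B(E) = -10 + 12 = 2)
B(-50) + 42464 = 2 + 42464 = 42466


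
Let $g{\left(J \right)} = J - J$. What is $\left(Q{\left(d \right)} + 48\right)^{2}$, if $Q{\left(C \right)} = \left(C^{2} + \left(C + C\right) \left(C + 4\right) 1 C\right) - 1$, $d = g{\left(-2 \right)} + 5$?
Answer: $272484$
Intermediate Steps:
$g{\left(J \right)} = 0$
$d = 5$ ($d = 0 + 5 = 5$)
$Q{\left(C \right)} = -1 + C^{2} + 2 C^{2} \left(4 + C\right)$ ($Q{\left(C \right)} = \left(C^{2} + 2 C \left(4 + C\right) 1 C\right) - 1 = \left(C^{2} + 2 C \left(4 + C\right) C\right) - 1 = \left(C^{2} + 2 C^{2} \left(4 + C\right)\right) - 1 = -1 + C^{2} + 2 C^{2} \left(4 + C\right)$)
$\left(Q{\left(d \right)} + 48\right)^{2} = \left(\left(-1 + 2 \cdot 5^{3} + 9 \cdot 5^{2}\right) + 48\right)^{2} = \left(\left(-1 + 2 \cdot 125 + 9 \cdot 25\right) + 48\right)^{2} = \left(\left(-1 + 250 + 225\right) + 48\right)^{2} = \left(474 + 48\right)^{2} = 522^{2} = 272484$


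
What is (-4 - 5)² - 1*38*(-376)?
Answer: 14369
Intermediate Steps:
(-4 - 5)² - 1*38*(-376) = (-9)² - 38*(-376) = 81 + 14288 = 14369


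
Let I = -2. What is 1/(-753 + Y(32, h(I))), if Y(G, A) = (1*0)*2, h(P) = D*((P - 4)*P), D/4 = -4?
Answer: -1/753 ≈ -0.0013280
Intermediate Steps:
D = -16 (D = 4*(-4) = -16)
h(P) = -16*P*(-4 + P) (h(P) = -16*(P - 4)*P = -16*(-4 + P)*P = -16*P*(-4 + P))
Y(G, A) = 0 (Y(G, A) = 0*2 = 0)
1/(-753 + Y(32, h(I))) = 1/(-753 + 0) = 1/(-753) = -1/753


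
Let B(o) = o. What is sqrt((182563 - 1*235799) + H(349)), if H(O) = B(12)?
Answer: 2*I*sqrt(13306) ≈ 230.7*I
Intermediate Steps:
H(O) = 12
sqrt((182563 - 1*235799) + H(349)) = sqrt((182563 - 1*235799) + 12) = sqrt((182563 - 235799) + 12) = sqrt(-53236 + 12) = sqrt(-53224) = 2*I*sqrt(13306)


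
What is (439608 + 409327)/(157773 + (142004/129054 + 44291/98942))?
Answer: 5419966450487790/1007300625908723 ≈ 5.3807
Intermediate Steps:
(439608 + 409327)/(157773 + (142004/129054 + 44291/98942)) = 848935/(157773 + (142004*(1/129054) + 44291*(1/98942))) = 848935/(157773 + (71002/64527 + 44291/98942)) = 848935/(157773 + 9883045241/6384430434) = 848935/(1007300625908723/6384430434) = 848935*(6384430434/1007300625908723) = 5419966450487790/1007300625908723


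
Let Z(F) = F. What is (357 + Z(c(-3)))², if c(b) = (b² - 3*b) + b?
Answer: 138384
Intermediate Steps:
c(b) = b² - 2*b
(357 + Z(c(-3)))² = (357 - 3*(-2 - 3))² = (357 - 3*(-5))² = (357 + 15)² = 372² = 138384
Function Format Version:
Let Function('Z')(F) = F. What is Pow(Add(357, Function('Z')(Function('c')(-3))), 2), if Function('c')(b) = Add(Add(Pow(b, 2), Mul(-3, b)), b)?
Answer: 138384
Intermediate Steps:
Function('c')(b) = Add(Pow(b, 2), Mul(-2, b))
Pow(Add(357, Function('Z')(Function('c')(-3))), 2) = Pow(Add(357, Mul(-3, Add(-2, -3))), 2) = Pow(Add(357, Mul(-3, -5)), 2) = Pow(Add(357, 15), 2) = Pow(372, 2) = 138384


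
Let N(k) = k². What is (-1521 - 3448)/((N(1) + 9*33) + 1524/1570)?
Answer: -3900665/234692 ≈ -16.620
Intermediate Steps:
(-1521 - 3448)/((N(1) + 9*33) + 1524/1570) = (-1521 - 3448)/((1² + 9*33) + 1524/1570) = -4969/((1 + 297) + 1524*(1/1570)) = -4969/(298 + 762/785) = -4969/234692/785 = -4969*785/234692 = -3900665/234692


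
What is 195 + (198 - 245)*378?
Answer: -17571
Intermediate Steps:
195 + (198 - 245)*378 = 195 - 47*378 = 195 - 17766 = -17571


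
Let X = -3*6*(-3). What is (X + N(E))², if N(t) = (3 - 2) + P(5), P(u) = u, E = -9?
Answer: 3600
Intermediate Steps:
N(t) = 6 (N(t) = (3 - 2) + 5 = 1 + 5 = 6)
X = 54 (X = -18*(-3) = 54)
(X + N(E))² = (54 + 6)² = 60² = 3600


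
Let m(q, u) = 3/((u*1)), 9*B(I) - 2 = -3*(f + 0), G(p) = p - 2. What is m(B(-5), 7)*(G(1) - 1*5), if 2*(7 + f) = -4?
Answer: -18/7 ≈ -2.5714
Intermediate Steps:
f = -9 (f = -7 + (1/2)*(-4) = -7 - 2 = -9)
G(p) = -2 + p
B(I) = 29/9 (B(I) = 2/9 + (-3*(-9 + 0))/9 = 2/9 + (-3*(-9))/9 = 2/9 + (1/9)*27 = 2/9 + 3 = 29/9)
m(q, u) = 3/u
m(B(-5), 7)*(G(1) - 1*5) = (3/7)*((-2 + 1) - 1*5) = (3*(1/7))*(-1 - 5) = (3/7)*(-6) = -18/7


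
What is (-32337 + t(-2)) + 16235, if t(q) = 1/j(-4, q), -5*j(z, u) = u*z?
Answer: -128821/8 ≈ -16103.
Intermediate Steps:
j(z, u) = -u*z/5
t(q) = 5/(4*q) (t(q) = 1/(-1/5*q*(-4)) = 1/(4*q/5) = 5/(4*q))
(-32337 + t(-2)) + 16235 = (-32337 + (5/4)/(-2)) + 16235 = (-32337 + (5/4)*(-1/2)) + 16235 = (-32337 - 5/8) + 16235 = -258701/8 + 16235 = -128821/8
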